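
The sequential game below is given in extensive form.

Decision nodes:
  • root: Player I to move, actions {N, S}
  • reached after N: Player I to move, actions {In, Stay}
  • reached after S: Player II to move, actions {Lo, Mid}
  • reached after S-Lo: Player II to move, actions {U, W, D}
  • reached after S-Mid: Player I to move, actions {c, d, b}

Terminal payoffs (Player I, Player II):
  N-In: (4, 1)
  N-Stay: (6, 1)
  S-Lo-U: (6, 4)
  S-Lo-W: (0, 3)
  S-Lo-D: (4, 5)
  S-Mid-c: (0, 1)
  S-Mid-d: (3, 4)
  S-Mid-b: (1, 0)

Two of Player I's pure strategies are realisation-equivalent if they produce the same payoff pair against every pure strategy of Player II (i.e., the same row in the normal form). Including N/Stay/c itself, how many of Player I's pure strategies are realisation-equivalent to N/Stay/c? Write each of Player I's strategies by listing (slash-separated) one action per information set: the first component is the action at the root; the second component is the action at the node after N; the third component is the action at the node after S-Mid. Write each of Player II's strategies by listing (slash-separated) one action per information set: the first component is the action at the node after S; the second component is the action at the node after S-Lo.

Row for N/Stay/c (columns Lo/U, Lo/W, Lo/D, Mid/U, Mid/W, Mid/D): (6,1) (6,1) (6,1) (6,1) (6,1) (6,1).
Under N/Stay/c, Player I's choice at the node after S-Mid can never be reached regardless of what Player II does, so varying those choices leaves every outcome unchanged.
Holding the reachable choices fixed and varying the unreachable one freely already gives 3 equivalent strategies.
No other strategy reproduces this row, so those 3 are the full class: N/Stay/c, N/Stay/d, N/Stay/b.

3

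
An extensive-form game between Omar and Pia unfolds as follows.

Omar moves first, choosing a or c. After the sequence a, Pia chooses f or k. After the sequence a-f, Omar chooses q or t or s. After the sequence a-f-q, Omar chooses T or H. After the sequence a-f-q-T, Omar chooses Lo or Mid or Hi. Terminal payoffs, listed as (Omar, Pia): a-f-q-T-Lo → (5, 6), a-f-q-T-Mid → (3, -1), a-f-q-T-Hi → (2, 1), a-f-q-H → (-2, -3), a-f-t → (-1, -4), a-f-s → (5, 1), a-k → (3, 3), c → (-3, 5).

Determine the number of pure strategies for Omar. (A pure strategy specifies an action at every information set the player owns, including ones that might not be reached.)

36

Omar owns the root with actions {a, c} — two choices.
Omar owns the node after a-f with actions {q, t, s} — three choices.
Omar owns the node after a-f-q with actions {T, H} — two choices.
Omar owns the node after a-f-q-T with actions {Lo, Mid, Hi} — three choices.
A pure strategy fixes one action at each information set independently, so the count is the product 2 × 3 × 2 × 3 = 36.
(For reference, Pia has 2 pure strategies, giving a 36×2 normal-form matrix.)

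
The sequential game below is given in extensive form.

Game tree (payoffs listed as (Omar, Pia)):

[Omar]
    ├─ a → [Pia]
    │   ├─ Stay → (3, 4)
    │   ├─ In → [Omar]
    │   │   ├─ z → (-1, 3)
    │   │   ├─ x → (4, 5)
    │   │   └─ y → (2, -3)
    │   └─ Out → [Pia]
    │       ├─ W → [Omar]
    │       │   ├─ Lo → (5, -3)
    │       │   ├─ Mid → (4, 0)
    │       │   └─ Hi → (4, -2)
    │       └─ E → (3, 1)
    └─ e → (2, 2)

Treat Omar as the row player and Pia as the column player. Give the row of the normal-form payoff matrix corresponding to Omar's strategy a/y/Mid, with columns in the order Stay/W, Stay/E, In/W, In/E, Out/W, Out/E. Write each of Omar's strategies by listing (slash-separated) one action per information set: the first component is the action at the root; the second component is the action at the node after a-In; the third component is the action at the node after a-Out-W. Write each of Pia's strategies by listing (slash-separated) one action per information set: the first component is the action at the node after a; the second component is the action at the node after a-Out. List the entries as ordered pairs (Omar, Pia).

(3,4) (3,4) (2,-3) (2,-3) (4,0) (3,1)

vs Stay/W: Omar plays a → Pia plays Stay at [a] → (3, 4)
vs Stay/E: Omar plays a → Pia plays Stay at [a] → (3, 4)
vs In/W: Omar plays a → Pia plays In at [a] → Omar plays y at [a-In] → (2, -3)
vs In/E: Omar plays a → Pia plays In at [a] → Omar plays y at [a-In] → (2, -3)
vs Out/W: Omar plays a → Pia plays Out at [a] → Pia plays W at [a-Out] → Omar plays Mid at [a-Out-W] → (4, 0)
vs Out/E: Omar plays a → Pia plays Out at [a] → Pia plays E at [a-Out] → (3, 1)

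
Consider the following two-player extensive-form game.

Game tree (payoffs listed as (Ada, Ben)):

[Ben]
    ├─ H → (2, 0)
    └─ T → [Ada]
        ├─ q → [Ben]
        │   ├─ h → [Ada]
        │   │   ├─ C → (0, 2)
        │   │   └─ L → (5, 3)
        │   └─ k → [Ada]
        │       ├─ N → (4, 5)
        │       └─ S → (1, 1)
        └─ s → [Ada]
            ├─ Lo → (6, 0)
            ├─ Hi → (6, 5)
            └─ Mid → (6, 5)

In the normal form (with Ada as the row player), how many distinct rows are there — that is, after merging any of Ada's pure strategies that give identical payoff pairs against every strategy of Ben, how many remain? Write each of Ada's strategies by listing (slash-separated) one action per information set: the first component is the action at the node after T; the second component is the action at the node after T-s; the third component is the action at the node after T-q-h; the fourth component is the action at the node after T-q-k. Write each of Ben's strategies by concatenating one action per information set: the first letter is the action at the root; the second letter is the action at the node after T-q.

6

Ada has 24 pure strategies: q/Lo/C/N, q/Lo/C/S, q/Lo/L/N, q/Lo/L/S, q/Hi/C/N, q/Hi/C/S, q/Hi/L/N, q/Hi/L/S, q/Mid/C/N, q/Mid/C/S, q/Mid/L/N, q/Mid/L/S, s/Lo/C/N, s/Lo/C/S, s/Lo/L/N, s/Lo/L/S, s/Hi/C/N, s/Hi/C/S, s/Hi/L/N, s/Hi/L/S, s/Mid/C/N, s/Mid/C/S, s/Mid/L/N, s/Mid/L/S. Columns: Hh, Hk, Th, Tk.
{q/Lo/C/N, q/Hi/C/N, q/Mid/C/N} → row (2,0) (2,0) (0,2) (4,5)
{q/Lo/C/S, q/Hi/C/S, q/Mid/C/S} → row (2,0) (2,0) (0,2) (1,1)
{q/Lo/L/N, q/Hi/L/N, q/Mid/L/N} → row (2,0) (2,0) (5,3) (4,5)
{q/Lo/L/S, q/Hi/L/S, q/Mid/L/S} → row (2,0) (2,0) (5,3) (1,1)
{s/Lo/C/N, s/Lo/C/S, s/Lo/L/N, s/Lo/L/S} → row (2,0) (2,0) (6,0) (6,0)
{s/Hi/C/N, s/Hi/C/S, s/Hi/L/N, s/Hi/L/S, s/Mid/C/N, s/Mid/C/S, s/Mid/L/N, s/Mid/L/S} → row (2,0) (2,0) (6,5) (6,5)
That's 6 distinct rows out of 24 strategies.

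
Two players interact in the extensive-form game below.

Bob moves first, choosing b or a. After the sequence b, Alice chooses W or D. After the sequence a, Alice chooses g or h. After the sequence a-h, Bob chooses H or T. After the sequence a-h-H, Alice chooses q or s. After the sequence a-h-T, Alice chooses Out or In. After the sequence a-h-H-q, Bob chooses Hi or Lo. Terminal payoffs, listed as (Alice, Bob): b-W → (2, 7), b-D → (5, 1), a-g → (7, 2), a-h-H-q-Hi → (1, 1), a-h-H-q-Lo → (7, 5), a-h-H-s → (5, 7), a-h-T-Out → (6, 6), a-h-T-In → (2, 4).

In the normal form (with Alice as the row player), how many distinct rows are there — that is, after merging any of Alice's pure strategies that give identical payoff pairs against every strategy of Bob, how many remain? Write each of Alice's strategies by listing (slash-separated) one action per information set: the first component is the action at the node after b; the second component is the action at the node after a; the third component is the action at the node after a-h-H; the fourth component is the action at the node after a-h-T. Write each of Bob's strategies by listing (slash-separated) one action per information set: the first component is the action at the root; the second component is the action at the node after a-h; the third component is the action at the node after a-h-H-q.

10

Alice has 16 pure strategies: W/g/q/Out, W/g/q/In, W/g/s/Out, W/g/s/In, W/h/q/Out, W/h/q/In, W/h/s/Out, W/h/s/In, D/g/q/Out, D/g/q/In, D/g/s/Out, D/g/s/In, D/h/q/Out, D/h/q/In, D/h/s/Out, D/h/s/In. Columns: b/H/Hi, b/H/Lo, b/T/Hi, b/T/Lo, a/H/Hi, a/H/Lo, a/T/Hi, a/T/Lo.
{W/g/q/Out, W/g/q/In, W/g/s/Out, W/g/s/In} → row (2,7) (2,7) (2,7) (2,7) (7,2) (7,2) (7,2) (7,2)
{W/h/q/Out} → row (2,7) (2,7) (2,7) (2,7) (1,1) (7,5) (6,6) (6,6)
{W/h/q/In} → row (2,7) (2,7) (2,7) (2,7) (1,1) (7,5) (2,4) (2,4)
{W/h/s/Out} → row (2,7) (2,7) (2,7) (2,7) (5,7) (5,7) (6,6) (6,6)
{W/h/s/In} → row (2,7) (2,7) (2,7) (2,7) (5,7) (5,7) (2,4) (2,4)
{D/g/q/Out, D/g/q/In, D/g/s/Out, D/g/s/In} → row (5,1) (5,1) (5,1) (5,1) (7,2) (7,2) (7,2) (7,2)
{D/h/q/Out} → row (5,1) (5,1) (5,1) (5,1) (1,1) (7,5) (6,6) (6,6)
{D/h/q/In} → row (5,1) (5,1) (5,1) (5,1) (1,1) (7,5) (2,4) (2,4)
{D/h/s/Out} → row (5,1) (5,1) (5,1) (5,1) (5,7) (5,7) (6,6) (6,6)
{D/h/s/In} → row (5,1) (5,1) (5,1) (5,1) (5,7) (5,7) (2,4) (2,4)
That's 10 distinct rows out of 16 strategies.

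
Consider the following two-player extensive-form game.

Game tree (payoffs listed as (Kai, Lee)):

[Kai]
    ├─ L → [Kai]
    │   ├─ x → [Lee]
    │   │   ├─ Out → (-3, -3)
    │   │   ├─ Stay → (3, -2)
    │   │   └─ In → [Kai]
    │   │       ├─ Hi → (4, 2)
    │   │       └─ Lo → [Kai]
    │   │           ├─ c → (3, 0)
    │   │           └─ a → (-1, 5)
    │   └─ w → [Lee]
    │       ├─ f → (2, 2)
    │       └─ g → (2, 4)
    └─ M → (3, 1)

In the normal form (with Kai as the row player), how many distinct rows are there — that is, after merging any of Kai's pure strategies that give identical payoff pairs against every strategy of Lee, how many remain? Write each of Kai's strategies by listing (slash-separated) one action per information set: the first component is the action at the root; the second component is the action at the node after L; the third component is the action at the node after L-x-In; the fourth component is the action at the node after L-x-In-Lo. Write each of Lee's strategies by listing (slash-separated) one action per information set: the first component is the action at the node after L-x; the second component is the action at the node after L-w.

Kai has 16 pure strategies: L/x/Hi/c, L/x/Hi/a, L/x/Lo/c, L/x/Lo/a, L/w/Hi/c, L/w/Hi/a, L/w/Lo/c, L/w/Lo/a, M/x/Hi/c, M/x/Hi/a, M/x/Lo/c, M/x/Lo/a, M/w/Hi/c, M/w/Hi/a, M/w/Lo/c, M/w/Lo/a. Columns: Out/f, Out/g, Stay/f, Stay/g, In/f, In/g.
{L/x/Hi/c, L/x/Hi/a} → row (-3,-3) (-3,-3) (3,-2) (3,-2) (4,2) (4,2)
{L/x/Lo/c} → row (-3,-3) (-3,-3) (3,-2) (3,-2) (3,0) (3,0)
{L/x/Lo/a} → row (-3,-3) (-3,-3) (3,-2) (3,-2) (-1,5) (-1,5)
{L/w/Hi/c, L/w/Hi/a, L/w/Lo/c, L/w/Lo/a} → row (2,2) (2,4) (2,2) (2,4) (2,2) (2,4)
{M/x/Hi/c, M/x/Hi/a, M/x/Lo/c, M/x/Lo/a, M/w/Hi/c, M/w/Hi/a, M/w/Lo/c, M/w/Lo/a} → row (3,1) (3,1) (3,1) (3,1) (3,1) (3,1)
That's 5 distinct rows out of 16 strategies.

5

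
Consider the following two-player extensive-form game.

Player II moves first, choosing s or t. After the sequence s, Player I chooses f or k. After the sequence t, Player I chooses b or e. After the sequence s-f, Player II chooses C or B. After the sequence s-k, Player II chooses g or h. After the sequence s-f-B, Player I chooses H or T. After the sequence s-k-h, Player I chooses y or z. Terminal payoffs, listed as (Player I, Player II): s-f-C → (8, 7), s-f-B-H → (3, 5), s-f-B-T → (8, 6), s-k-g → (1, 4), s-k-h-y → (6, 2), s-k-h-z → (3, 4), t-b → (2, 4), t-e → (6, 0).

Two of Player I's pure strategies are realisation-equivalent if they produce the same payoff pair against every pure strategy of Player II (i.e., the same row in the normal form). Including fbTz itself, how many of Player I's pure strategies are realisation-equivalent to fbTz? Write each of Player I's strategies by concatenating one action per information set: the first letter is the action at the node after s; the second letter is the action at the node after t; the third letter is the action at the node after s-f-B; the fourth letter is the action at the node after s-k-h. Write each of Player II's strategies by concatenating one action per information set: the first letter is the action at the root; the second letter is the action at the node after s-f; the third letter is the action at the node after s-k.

Row for fbTz (columns sCg, sCh, sBg, sBh, tCg, tCh, tBg, tBh): (8,7) (8,7) (8,6) (8,6) (2,4) (2,4) (2,4) (2,4).
Under fbTz, Player I's choice at the node after s-k-h can never be reached regardless of what Player II does, so varying those choices leaves every outcome unchanged.
Holding the reachable choices fixed and varying the unreachable one freely already gives 2 equivalent strategies.
No other strategy reproduces this row, so those 2 are the full class: fbTy, fbTz.

2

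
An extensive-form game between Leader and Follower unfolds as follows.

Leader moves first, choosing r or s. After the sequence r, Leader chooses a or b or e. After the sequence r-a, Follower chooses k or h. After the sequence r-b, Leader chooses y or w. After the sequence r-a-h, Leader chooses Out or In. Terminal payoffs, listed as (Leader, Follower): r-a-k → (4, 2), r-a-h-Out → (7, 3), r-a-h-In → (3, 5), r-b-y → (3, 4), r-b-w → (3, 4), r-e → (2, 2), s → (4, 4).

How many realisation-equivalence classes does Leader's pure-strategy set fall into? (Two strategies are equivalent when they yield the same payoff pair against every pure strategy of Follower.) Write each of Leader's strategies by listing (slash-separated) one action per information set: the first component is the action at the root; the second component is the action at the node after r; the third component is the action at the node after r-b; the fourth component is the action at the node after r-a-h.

Leader has 24 pure strategies: r/a/y/Out, r/a/y/In, r/a/w/Out, r/a/w/In, r/b/y/Out, r/b/y/In, r/b/w/Out, r/b/w/In, r/e/y/Out, r/e/y/In, r/e/w/Out, r/e/w/In, s/a/y/Out, s/a/y/In, s/a/w/Out, s/a/w/In, s/b/y/Out, s/b/y/In, s/b/w/Out, s/b/w/In, s/e/y/Out, s/e/y/In, s/e/w/Out, s/e/w/In. Columns: k, h.
{r/a/y/Out, r/a/w/Out} → row (4,2) (7,3)
{r/a/y/In, r/a/w/In} → row (4,2) (3,5)
{r/b/y/Out, r/b/y/In, r/b/w/Out, r/b/w/In} → row (3,4) (3,4)
{r/e/y/Out, r/e/y/In, r/e/w/Out, r/e/w/In} → row (2,2) (2,2)
{s/a/y/Out, s/a/y/In, s/a/w/Out, s/a/w/In, s/b/y/Out, s/b/y/In, s/b/w/Out, s/b/w/In, s/e/y/Out, s/e/y/In, s/e/w/Out, s/e/w/In} → row (4,4) (4,4)
That's 5 distinct rows out of 24 strategies.

5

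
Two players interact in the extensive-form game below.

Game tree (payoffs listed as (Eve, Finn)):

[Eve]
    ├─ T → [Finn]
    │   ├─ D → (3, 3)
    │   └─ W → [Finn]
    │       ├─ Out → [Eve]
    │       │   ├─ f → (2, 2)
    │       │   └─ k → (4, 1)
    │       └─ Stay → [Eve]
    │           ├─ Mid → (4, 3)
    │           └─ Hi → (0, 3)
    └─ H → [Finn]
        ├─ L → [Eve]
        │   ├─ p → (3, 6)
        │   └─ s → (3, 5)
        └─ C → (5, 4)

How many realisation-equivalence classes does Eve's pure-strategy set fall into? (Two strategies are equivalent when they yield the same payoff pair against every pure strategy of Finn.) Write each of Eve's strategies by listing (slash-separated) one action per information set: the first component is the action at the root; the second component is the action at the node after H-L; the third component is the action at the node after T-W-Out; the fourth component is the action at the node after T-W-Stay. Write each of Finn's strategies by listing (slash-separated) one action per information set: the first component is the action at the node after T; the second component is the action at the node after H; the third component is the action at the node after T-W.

6

Eve has 16 pure strategies: T/p/f/Mid, T/p/f/Hi, T/p/k/Mid, T/p/k/Hi, T/s/f/Mid, T/s/f/Hi, T/s/k/Mid, T/s/k/Hi, H/p/f/Mid, H/p/f/Hi, H/p/k/Mid, H/p/k/Hi, H/s/f/Mid, H/s/f/Hi, H/s/k/Mid, H/s/k/Hi. Columns: D/L/Out, D/L/Stay, D/C/Out, D/C/Stay, W/L/Out, W/L/Stay, W/C/Out, W/C/Stay.
{T/p/f/Mid, T/s/f/Mid} → row (3,3) (3,3) (3,3) (3,3) (2,2) (4,3) (2,2) (4,3)
{T/p/f/Hi, T/s/f/Hi} → row (3,3) (3,3) (3,3) (3,3) (2,2) (0,3) (2,2) (0,3)
{T/p/k/Mid, T/s/k/Mid} → row (3,3) (3,3) (3,3) (3,3) (4,1) (4,3) (4,1) (4,3)
{T/p/k/Hi, T/s/k/Hi} → row (3,3) (3,3) (3,3) (3,3) (4,1) (0,3) (4,1) (0,3)
{H/p/f/Mid, H/p/f/Hi, H/p/k/Mid, H/p/k/Hi} → row (3,6) (3,6) (5,4) (5,4) (3,6) (3,6) (5,4) (5,4)
{H/s/f/Mid, H/s/f/Hi, H/s/k/Mid, H/s/k/Hi} → row (3,5) (3,5) (5,4) (5,4) (3,5) (3,5) (5,4) (5,4)
That's 6 distinct rows out of 16 strategies.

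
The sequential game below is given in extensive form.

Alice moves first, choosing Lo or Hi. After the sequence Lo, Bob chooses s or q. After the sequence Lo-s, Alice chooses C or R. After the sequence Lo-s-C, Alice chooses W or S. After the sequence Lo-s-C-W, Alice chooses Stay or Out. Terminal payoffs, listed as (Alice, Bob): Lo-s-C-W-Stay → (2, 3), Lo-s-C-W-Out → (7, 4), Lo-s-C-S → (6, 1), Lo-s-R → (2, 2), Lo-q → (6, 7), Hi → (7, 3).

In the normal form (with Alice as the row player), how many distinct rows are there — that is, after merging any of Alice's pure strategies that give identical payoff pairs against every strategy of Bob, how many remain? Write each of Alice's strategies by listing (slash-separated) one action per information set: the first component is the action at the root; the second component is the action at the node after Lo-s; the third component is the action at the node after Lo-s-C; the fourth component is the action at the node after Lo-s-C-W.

Alice has 16 pure strategies: Lo/C/W/Stay, Lo/C/W/Out, Lo/C/S/Stay, Lo/C/S/Out, Lo/R/W/Stay, Lo/R/W/Out, Lo/R/S/Stay, Lo/R/S/Out, Hi/C/W/Stay, Hi/C/W/Out, Hi/C/S/Stay, Hi/C/S/Out, Hi/R/W/Stay, Hi/R/W/Out, Hi/R/S/Stay, Hi/R/S/Out. Columns: s, q.
{Lo/C/W/Stay} → row (2,3) (6,7)
{Lo/C/W/Out} → row (7,4) (6,7)
{Lo/C/S/Stay, Lo/C/S/Out} → row (6,1) (6,7)
{Lo/R/W/Stay, Lo/R/W/Out, Lo/R/S/Stay, Lo/R/S/Out} → row (2,2) (6,7)
{Hi/C/W/Stay, Hi/C/W/Out, Hi/C/S/Stay, Hi/C/S/Out, Hi/R/W/Stay, Hi/R/W/Out, Hi/R/S/Stay, Hi/R/S/Out} → row (7,3) (7,3)
That's 5 distinct rows out of 16 strategies.

5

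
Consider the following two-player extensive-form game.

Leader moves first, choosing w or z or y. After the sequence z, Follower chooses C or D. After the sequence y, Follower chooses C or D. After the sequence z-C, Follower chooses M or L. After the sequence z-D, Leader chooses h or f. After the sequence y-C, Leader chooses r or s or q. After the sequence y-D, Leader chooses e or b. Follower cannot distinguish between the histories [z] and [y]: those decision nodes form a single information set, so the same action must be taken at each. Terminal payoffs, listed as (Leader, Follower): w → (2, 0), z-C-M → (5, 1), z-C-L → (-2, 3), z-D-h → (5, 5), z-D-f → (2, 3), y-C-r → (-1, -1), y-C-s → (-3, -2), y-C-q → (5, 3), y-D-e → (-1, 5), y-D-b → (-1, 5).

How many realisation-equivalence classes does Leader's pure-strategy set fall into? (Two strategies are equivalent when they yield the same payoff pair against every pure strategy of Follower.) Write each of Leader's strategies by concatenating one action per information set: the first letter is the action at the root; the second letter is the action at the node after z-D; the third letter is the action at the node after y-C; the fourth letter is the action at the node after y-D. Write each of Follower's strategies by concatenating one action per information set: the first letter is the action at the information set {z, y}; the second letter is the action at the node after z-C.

6

Leader has 36 pure strategies: whre, whrb, whse, whsb, whqe, whqb, wfre, wfrb, wfse, wfsb, wfqe, wfqb, zhre, zhrb, zhse, zhsb, zhqe, zhqb, zfre, zfrb, zfse, zfsb, zfqe, zfqb, yhre, yhrb, yhse, yhsb, yhqe, yhqb, yfre, yfrb, yfse, yfsb, yfqe, yfqb. Columns: CM, CL, DM, DL.
{whre, whrb, whse, whsb, whqe, whqb, wfre, wfrb, wfse, wfsb, wfqe, wfqb} → row (2,0) (2,0) (2,0) (2,0)
{zhre, zhrb, zhse, zhsb, zhqe, zhqb} → row (5,1) (-2,3) (5,5) (5,5)
{zfre, zfrb, zfse, zfsb, zfqe, zfqb} → row (5,1) (-2,3) (2,3) (2,3)
{yhre, yhrb, yfre, yfrb} → row (-1,-1) (-1,-1) (-1,5) (-1,5)
{yhse, yhsb, yfse, yfsb} → row (-3,-2) (-3,-2) (-1,5) (-1,5)
{yhqe, yhqb, yfqe, yfqb} → row (5,3) (5,3) (-1,5) (-1,5)
That's 6 distinct rows out of 36 strategies.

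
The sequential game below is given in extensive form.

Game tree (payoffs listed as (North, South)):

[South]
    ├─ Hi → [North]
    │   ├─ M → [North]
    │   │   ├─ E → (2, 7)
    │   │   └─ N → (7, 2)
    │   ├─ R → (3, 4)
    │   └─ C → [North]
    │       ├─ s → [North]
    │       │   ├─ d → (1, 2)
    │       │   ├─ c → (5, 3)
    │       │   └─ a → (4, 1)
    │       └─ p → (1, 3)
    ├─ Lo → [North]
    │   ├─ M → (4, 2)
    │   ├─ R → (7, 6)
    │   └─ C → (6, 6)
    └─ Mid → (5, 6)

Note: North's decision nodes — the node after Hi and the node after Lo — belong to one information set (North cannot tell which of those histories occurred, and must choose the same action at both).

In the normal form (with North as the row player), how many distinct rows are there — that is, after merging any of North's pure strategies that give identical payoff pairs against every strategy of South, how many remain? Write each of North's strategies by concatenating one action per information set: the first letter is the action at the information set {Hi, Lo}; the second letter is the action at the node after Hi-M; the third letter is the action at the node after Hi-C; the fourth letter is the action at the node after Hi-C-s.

North has 36 pure strategies: MEsd, MEsc, MEsa, MEpd, MEpc, MEpa, MNsd, MNsc, MNsa, MNpd, MNpc, MNpa, REsd, REsc, REsa, REpd, REpc, REpa, RNsd, RNsc, RNsa, RNpd, RNpc, RNpa, CEsd, CEsc, CEsa, CEpd, CEpc, CEpa, CNsd, CNsc, CNsa, CNpd, CNpc, CNpa. Columns: Hi, Lo, Mid.
{MEsd, MEsc, MEsa, MEpd, MEpc, MEpa} → row (2,7) (4,2) (5,6)
{MNsd, MNsc, MNsa, MNpd, MNpc, MNpa} → row (7,2) (4,2) (5,6)
{REsd, REsc, REsa, REpd, REpc, REpa, RNsd, RNsc, RNsa, RNpd, RNpc, RNpa} → row (3,4) (7,6) (5,6)
{CEsd, CNsd} → row (1,2) (6,6) (5,6)
{CEsc, CNsc} → row (5,3) (6,6) (5,6)
{CEsa, CNsa} → row (4,1) (6,6) (5,6)
{CEpd, CEpc, CEpa, CNpd, CNpc, CNpa} → row (1,3) (6,6) (5,6)
That's 7 distinct rows out of 36 strategies.

7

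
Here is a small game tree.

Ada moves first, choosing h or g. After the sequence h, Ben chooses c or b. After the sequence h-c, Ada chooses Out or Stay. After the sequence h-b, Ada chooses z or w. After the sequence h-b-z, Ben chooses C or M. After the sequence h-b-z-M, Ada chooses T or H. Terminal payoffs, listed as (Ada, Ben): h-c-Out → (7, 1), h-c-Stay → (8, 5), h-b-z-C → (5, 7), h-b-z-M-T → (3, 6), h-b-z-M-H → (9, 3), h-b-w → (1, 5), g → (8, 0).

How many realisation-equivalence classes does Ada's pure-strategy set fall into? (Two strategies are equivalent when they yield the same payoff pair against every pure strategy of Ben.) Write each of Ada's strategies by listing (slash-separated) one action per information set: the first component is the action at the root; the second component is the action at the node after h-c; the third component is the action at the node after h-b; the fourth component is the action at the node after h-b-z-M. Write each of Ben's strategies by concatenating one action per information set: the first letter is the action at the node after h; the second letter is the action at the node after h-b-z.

7

Ada has 16 pure strategies: h/Out/z/T, h/Out/z/H, h/Out/w/T, h/Out/w/H, h/Stay/z/T, h/Stay/z/H, h/Stay/w/T, h/Stay/w/H, g/Out/z/T, g/Out/z/H, g/Out/w/T, g/Out/w/H, g/Stay/z/T, g/Stay/z/H, g/Stay/w/T, g/Stay/w/H. Columns: cC, cM, bC, bM.
{h/Out/z/T} → row (7,1) (7,1) (5,7) (3,6)
{h/Out/z/H} → row (7,1) (7,1) (5,7) (9,3)
{h/Out/w/T, h/Out/w/H} → row (7,1) (7,1) (1,5) (1,5)
{h/Stay/z/T} → row (8,5) (8,5) (5,7) (3,6)
{h/Stay/z/H} → row (8,5) (8,5) (5,7) (9,3)
{h/Stay/w/T, h/Stay/w/H} → row (8,5) (8,5) (1,5) (1,5)
{g/Out/z/T, g/Out/z/H, g/Out/w/T, g/Out/w/H, g/Stay/z/T, g/Stay/z/H, g/Stay/w/T, g/Stay/w/H} → row (8,0) (8,0) (8,0) (8,0)
That's 7 distinct rows out of 16 strategies.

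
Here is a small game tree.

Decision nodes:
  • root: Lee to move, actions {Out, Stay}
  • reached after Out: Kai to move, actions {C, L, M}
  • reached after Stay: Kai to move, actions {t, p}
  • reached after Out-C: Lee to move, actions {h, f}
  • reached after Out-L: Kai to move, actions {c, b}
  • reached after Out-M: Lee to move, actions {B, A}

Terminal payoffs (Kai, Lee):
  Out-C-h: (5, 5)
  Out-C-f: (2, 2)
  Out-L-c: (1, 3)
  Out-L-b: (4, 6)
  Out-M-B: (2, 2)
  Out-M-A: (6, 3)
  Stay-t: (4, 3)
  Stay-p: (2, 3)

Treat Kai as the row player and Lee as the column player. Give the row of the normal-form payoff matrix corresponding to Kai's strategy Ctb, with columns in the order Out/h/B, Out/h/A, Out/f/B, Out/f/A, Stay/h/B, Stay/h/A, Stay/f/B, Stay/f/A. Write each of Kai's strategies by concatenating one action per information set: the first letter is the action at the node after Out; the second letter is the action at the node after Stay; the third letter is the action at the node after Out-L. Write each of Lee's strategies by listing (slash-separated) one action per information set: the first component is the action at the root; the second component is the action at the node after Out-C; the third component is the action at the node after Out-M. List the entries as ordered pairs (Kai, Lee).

vs Out/h/B: Lee plays Out → Kai plays C at [Out] → Lee plays h at [Out-C] → (5, 5)
vs Out/h/A: Lee plays Out → Kai plays C at [Out] → Lee plays h at [Out-C] → (5, 5)
vs Out/f/B: Lee plays Out → Kai plays C at [Out] → Lee plays f at [Out-C] → (2, 2)
vs Out/f/A: Lee plays Out → Kai plays C at [Out] → Lee plays f at [Out-C] → (2, 2)
vs Stay/h/B: Lee plays Stay → Kai plays t at [Stay] → (4, 3)
vs Stay/h/A: Lee plays Stay → Kai plays t at [Stay] → (4, 3)
vs Stay/f/B: Lee plays Stay → Kai plays t at [Stay] → (4, 3)
vs Stay/f/A: Lee plays Stay → Kai plays t at [Stay] → (4, 3)

(5,5) (5,5) (2,2) (2,2) (4,3) (4,3) (4,3) (4,3)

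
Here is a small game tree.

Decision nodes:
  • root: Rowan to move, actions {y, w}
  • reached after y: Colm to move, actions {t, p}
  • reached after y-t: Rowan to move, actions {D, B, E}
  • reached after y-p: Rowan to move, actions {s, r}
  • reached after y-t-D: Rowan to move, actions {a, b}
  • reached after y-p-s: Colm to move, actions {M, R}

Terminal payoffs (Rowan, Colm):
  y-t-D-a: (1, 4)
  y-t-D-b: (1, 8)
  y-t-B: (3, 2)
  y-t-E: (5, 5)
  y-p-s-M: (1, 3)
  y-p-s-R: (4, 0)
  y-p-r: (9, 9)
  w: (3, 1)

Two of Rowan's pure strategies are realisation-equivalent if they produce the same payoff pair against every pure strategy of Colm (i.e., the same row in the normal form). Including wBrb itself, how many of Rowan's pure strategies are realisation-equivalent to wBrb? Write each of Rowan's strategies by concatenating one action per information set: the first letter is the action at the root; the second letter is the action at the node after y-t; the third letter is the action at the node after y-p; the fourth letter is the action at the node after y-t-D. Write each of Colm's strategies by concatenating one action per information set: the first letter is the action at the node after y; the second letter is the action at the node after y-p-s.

12

Row for wBrb (columns tM, tR, pM, pR): (3,1) (3,1) (3,1) (3,1).
Under wBrb, Rowan's choice at the node after y-t and at the node after y-p and at the node after y-t-D can never be reached regardless of what Colm does, so varying those choices leaves every outcome unchanged.
Holding the reachable choices fixed and varying the unreachable ones freely already gives 3 × 2 × 2 = 12 equivalent strategies.
No other strategy reproduces this row, so those 12 are the full class: wDsa, wDsb, wDra, wDrb, wBsa, wBsb, wBra, wBrb, wEsa, wEsb, wEra, wErb.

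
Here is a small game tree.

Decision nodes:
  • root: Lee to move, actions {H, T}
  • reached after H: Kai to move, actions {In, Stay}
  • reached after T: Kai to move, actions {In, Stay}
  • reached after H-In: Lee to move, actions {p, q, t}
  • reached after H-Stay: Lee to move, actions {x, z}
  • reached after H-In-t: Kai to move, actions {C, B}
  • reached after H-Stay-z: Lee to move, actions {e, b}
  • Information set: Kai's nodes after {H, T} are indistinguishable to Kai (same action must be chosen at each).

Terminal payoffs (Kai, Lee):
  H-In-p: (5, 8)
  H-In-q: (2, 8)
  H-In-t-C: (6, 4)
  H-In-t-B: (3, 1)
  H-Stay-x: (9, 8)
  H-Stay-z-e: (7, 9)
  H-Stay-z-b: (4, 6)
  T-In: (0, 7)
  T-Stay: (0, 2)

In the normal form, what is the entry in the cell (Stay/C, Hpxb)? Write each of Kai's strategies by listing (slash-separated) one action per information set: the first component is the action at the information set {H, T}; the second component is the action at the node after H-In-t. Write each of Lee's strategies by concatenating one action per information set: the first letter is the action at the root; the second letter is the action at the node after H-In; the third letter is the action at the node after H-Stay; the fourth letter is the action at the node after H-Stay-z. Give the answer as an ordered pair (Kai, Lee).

(9, 8)

Trace the play path from the root:
  Lee plays H
  Kai plays Stay at [H]
  Lee plays x at [H-Stay]
→ terminal payoff (9, 8).
(Kai's choice at the node after H-In-t is never reached on this path, so it doesn't affect the outcome.)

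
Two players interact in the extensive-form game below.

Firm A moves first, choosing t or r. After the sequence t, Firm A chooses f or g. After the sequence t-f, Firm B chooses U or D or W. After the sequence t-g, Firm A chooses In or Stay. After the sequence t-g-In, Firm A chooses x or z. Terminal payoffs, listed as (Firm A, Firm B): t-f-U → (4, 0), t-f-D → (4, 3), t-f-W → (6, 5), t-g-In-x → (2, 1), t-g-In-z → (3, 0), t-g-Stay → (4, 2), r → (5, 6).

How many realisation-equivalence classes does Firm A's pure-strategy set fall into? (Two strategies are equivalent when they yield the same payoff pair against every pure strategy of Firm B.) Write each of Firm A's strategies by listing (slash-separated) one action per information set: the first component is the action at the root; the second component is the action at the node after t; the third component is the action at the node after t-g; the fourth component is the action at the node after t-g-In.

Firm A has 16 pure strategies: t/f/In/x, t/f/In/z, t/f/Stay/x, t/f/Stay/z, t/g/In/x, t/g/In/z, t/g/Stay/x, t/g/Stay/z, r/f/In/x, r/f/In/z, r/f/Stay/x, r/f/Stay/z, r/g/In/x, r/g/In/z, r/g/Stay/x, r/g/Stay/z. Columns: U, D, W.
{t/f/In/x, t/f/In/z, t/f/Stay/x, t/f/Stay/z} → row (4,0) (4,3) (6,5)
{t/g/In/x} → row (2,1) (2,1) (2,1)
{t/g/In/z} → row (3,0) (3,0) (3,0)
{t/g/Stay/x, t/g/Stay/z} → row (4,2) (4,2) (4,2)
{r/f/In/x, r/f/In/z, r/f/Stay/x, r/f/Stay/z, r/g/In/x, r/g/In/z, r/g/Stay/x, r/g/Stay/z} → row (5,6) (5,6) (5,6)
That's 5 distinct rows out of 16 strategies.

5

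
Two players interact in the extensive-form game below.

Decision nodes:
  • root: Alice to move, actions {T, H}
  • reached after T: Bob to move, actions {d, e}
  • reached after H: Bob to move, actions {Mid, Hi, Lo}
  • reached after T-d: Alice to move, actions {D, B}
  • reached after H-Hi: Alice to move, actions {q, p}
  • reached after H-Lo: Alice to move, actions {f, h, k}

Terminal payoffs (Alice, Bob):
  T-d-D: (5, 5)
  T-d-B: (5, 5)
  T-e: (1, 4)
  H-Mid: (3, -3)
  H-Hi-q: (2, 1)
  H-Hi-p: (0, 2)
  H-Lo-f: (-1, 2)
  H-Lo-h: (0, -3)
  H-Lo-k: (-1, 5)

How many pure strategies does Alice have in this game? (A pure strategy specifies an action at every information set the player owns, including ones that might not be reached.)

24

Alice owns the root with actions {T, H} — two choices.
Alice owns the node after T-d with actions {D, B} — two choices.
Alice owns the node after H-Hi with actions {q, p} — two choices.
Alice owns the node after H-Lo with actions {f, h, k} — three choices.
A pure strategy fixes one action at each information set independently, so the count is the product 2 × 2 × 2 × 3 = 24.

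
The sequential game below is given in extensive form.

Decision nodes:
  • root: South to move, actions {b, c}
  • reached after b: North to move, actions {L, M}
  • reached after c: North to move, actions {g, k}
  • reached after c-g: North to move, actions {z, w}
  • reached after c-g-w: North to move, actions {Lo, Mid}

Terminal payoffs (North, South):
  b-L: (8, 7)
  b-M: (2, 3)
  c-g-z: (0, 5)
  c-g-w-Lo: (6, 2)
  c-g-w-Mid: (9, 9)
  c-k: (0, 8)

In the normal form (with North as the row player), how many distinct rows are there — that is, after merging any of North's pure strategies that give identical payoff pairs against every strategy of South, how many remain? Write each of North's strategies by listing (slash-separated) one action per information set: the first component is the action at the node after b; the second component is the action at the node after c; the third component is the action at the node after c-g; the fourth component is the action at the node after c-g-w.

North has 16 pure strategies: L/g/z/Lo, L/g/z/Mid, L/g/w/Lo, L/g/w/Mid, L/k/z/Lo, L/k/z/Mid, L/k/w/Lo, L/k/w/Mid, M/g/z/Lo, M/g/z/Mid, M/g/w/Lo, M/g/w/Mid, M/k/z/Lo, M/k/z/Mid, M/k/w/Lo, M/k/w/Mid. Columns: b, c.
{L/g/z/Lo, L/g/z/Mid} → row (8,7) (0,5)
{L/g/w/Lo} → row (8,7) (6,2)
{L/g/w/Mid} → row (8,7) (9,9)
{L/k/z/Lo, L/k/z/Mid, L/k/w/Lo, L/k/w/Mid} → row (8,7) (0,8)
{M/g/z/Lo, M/g/z/Mid} → row (2,3) (0,5)
{M/g/w/Lo} → row (2,3) (6,2)
{M/g/w/Mid} → row (2,3) (9,9)
{M/k/z/Lo, M/k/z/Mid, M/k/w/Lo, M/k/w/Mid} → row (2,3) (0,8)
That's 8 distinct rows out of 16 strategies.

8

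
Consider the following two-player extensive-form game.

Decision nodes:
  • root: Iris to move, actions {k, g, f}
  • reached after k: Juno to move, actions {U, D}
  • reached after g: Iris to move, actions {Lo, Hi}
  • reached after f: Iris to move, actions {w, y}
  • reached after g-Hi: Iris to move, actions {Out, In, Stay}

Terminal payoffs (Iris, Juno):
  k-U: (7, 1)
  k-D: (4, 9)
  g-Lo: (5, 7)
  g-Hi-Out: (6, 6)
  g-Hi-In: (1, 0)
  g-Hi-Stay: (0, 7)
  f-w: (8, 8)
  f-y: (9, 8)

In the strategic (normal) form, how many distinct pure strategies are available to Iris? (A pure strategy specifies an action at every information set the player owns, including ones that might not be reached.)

Iris owns the root with actions {k, g, f} — three choices.
Iris owns the node after g with actions {Lo, Hi} — two choices.
Iris owns the node after f with actions {w, y} — two choices.
Iris owns the node after g-Hi with actions {Out, In, Stay} — three choices.
A pure strategy fixes one action at each information set independently, so the count is the product 3 × 2 × 2 × 3 = 36.

36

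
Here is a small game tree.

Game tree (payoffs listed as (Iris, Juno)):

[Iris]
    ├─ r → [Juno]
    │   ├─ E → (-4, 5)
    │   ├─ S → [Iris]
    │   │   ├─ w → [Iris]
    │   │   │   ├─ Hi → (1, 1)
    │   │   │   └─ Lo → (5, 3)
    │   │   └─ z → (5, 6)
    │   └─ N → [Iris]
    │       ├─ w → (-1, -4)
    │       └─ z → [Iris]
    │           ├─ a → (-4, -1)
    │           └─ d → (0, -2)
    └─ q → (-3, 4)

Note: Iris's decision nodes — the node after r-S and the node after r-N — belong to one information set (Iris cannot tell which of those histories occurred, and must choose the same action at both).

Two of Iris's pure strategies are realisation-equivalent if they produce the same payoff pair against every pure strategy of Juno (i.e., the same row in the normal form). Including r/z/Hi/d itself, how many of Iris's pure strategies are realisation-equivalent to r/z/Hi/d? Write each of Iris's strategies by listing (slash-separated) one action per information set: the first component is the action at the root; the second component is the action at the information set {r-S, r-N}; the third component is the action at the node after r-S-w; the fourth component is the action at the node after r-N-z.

Row for r/z/Hi/d (columns E, S, N): (-4,5) (5,6) (0,-2).
Under r/z/Hi/d, Iris's choice at the node after r-S-w can never be reached regardless of what Juno does, so varying those choices leaves every outcome unchanged.
Holding the reachable choices fixed and varying the unreachable one freely already gives 2 equivalent strategies.
No other strategy reproduces this row, so those 2 are the full class: r/z/Hi/d, r/z/Lo/d.

2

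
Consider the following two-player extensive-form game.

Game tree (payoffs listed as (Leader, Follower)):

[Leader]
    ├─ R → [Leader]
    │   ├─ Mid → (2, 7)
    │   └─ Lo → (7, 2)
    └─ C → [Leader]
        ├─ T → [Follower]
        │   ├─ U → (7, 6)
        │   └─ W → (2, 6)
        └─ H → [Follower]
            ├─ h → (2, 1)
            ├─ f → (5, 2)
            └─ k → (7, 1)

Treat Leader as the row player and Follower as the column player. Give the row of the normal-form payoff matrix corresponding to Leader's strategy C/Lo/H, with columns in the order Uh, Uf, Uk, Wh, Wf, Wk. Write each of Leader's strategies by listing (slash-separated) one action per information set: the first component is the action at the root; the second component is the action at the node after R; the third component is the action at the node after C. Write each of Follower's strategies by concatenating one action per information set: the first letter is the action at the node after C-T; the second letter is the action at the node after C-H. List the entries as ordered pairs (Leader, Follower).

(2,1) (5,2) (7,1) (2,1) (5,2) (7,1)

vs Uh: Leader plays C → Leader plays H at [C] → Follower plays h at [C-H] → (2, 1)
vs Uf: Leader plays C → Leader plays H at [C] → Follower plays f at [C-H] → (5, 2)
vs Uk: Leader plays C → Leader plays H at [C] → Follower plays k at [C-H] → (7, 1)
vs Wh: Leader plays C → Leader plays H at [C] → Follower plays h at [C-H] → (2, 1)
vs Wf: Leader plays C → Leader plays H at [C] → Follower plays f at [C-H] → (5, 2)
vs Wk: Leader plays C → Leader plays H at [C] → Follower plays k at [C-H] → (7, 1)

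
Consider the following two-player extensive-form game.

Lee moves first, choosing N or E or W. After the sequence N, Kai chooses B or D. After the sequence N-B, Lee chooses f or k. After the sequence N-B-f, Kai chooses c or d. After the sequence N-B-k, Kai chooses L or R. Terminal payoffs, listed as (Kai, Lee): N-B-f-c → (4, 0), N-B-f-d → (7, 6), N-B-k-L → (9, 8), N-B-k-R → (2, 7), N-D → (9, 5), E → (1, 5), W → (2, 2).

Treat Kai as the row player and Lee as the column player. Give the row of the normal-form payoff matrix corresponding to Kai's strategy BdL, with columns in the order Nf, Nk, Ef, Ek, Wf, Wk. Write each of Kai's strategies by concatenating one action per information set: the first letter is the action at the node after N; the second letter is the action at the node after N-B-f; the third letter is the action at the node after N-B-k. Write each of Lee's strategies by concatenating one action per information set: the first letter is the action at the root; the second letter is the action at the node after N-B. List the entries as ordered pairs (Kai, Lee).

vs Nf: Lee plays N → Kai plays B at [N] → Lee plays f at [N-B] → Kai plays d at [N-B-f] → (7, 6)
vs Nk: Lee plays N → Kai plays B at [N] → Lee plays k at [N-B] → Kai plays L at [N-B-k] → (9, 8)
vs Ef: Lee plays E → (1, 5)
vs Ek: Lee plays E → (1, 5)
vs Wf: Lee plays W → (2, 2)
vs Wk: Lee plays W → (2, 2)

(7,6) (9,8) (1,5) (1,5) (2,2) (2,2)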